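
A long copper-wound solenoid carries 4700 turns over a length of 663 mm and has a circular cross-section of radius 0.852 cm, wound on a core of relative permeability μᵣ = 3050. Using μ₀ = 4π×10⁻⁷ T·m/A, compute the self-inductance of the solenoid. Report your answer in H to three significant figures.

A = πr² = π(8.520×10^-3 m)² = 2.280×10^-4 m².
For a long solenoid, L = μ₀μᵣN²A/ℓ.
L = (4π×10⁻⁷)(3050)(4700)²(2.280×10^-4)/(0.663 m) = 29.12 H.

L ≈ 29.1 H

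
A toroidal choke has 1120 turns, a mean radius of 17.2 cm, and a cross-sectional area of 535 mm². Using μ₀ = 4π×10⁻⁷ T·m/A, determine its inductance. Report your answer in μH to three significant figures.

L ≈ 780 μH

For a thin toroid, L = μ₀N²A/(2πR).
L = (4π×10⁻⁷)(1120)²(5.350×10^-4) / (2π×0.172 m) = 7.804×10^-4 H.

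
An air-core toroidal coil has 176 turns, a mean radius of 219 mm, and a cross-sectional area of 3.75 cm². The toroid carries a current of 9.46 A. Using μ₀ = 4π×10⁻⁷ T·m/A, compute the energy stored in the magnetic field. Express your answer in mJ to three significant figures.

U ≈ 0.475 mJ

L = μ₀N²A/(2πR) = (4π×10⁻⁷)(176)²(3.750×10^-4)/(2π×0.219) = 1.061×10^-5 H.
U = ½LI² = ½(1.061×10^-5)(9.46)² = 4.747×10^-4 J.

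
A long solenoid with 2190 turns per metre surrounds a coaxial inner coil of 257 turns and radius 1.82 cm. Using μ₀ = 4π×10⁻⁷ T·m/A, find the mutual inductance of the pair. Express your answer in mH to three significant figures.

The outer solenoid produces a uniform field B₁ = μ₀n₁I₁ across the inner coil,
so the flux linkage is N₂Φ = N₂B₁A₂ = μ₀n₁N₂A₂·I₁, giving M = μ₀n₁N₂A₂.
A₂ = πr² = π(1.820×10^-2 m)² = 1.041×10^-3 m².
M = (4π×10⁻⁷)(2190)(257)(1.041×10^-3) = 7.360×10^-4 H.

M ≈ 0.736 mH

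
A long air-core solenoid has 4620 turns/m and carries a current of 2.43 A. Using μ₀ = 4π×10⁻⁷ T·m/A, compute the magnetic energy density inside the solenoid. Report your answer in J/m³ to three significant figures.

u ≈ 79.2 J/m³

B = μ₀nI = (4π×10⁻⁷)(4.620×10^3)(2.43) = 1.411×10^-2 T.
u = B²/(2μ₀) = (1.411×10^-2)²/(2×4π×10⁻⁷) = 79.19 J/m³.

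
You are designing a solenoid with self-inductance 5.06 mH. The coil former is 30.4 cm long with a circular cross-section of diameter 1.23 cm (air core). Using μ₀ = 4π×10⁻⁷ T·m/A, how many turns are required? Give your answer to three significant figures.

N ≈ 3210 turns

A = π(d/2)² = π(6.150×10^-3 m)² = 1.188×10^-4 m².
From L = μ₀N²A/ℓ, N = √(Lℓ / (μ₀A)).
N = √[(5.060×10^-3)(0.304) / ((4π×10⁻⁷)×1.188×10^-4)] = √(1.030×10^7) ≈ 3209.6.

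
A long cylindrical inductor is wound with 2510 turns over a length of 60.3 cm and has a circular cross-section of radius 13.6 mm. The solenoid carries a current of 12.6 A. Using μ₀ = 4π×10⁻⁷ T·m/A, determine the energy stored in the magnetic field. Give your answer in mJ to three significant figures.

U ≈ 606 mJ

A = πr² = π(1.360×10^-2 m)² = 5.811×10^-4 m².
L = μ₀N²A/ℓ = (4π×10⁻⁷)(2510)²(5.811×10^-4)/(0.603) = 7.629×10^-3 H.
U = ½LI² = ½(7.629×10^-3)(12.6)² = 0.6056 J.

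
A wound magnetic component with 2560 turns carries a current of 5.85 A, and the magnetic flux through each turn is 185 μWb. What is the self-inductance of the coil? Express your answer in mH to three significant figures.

L ≈ 81.0 mH

Self-inductance is defined by L = NΦ_B/I (flux linkage over current).
L = (2560)(1.850×10^-4 Wb)/(5.85 A) = 8.096×10^-2 H.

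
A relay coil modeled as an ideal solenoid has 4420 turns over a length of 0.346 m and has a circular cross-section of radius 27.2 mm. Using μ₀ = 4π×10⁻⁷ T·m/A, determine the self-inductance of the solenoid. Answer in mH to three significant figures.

A = πr² = π(2.720×10^-2 m)² = 2.324×10^-3 m².
For a long solenoid, L = μ₀N²A/ℓ.
L = (4π×10⁻⁷)(4420)²(2.324×10^-3)/(0.346 m) = 0.1649 H.

L ≈ 165 mH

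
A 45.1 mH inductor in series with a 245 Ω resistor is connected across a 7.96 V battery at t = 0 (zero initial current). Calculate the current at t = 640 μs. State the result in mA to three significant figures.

τ = L/R = 4.510×10^-2/245 = 1.841×10^-4 s; final current I_∞ = ε/R = 7.96/245 = 3.249×10^-2 A.
I(t) = I_∞(1 − e^(−t/τ)) with t/τ = 3.477.
I = (3.249×10^-2)(1 − e^(−3.477)) = 3.149×10^-2 A.

I ≈ 31.5 mA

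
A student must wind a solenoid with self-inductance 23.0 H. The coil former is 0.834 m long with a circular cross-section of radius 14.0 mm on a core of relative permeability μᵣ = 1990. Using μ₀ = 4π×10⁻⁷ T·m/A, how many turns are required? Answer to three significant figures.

N ≈ 3530 turns

A = πr² = π(1.400×10^-2 m)² = 6.158×10^-4 m².
From L = μ₀μᵣN²A/ℓ, N = √(Lℓ / (μ₀μᵣA)).
N = √[(23)(0.834) / ((4π×10⁻⁷)(1990)×6.158×10^-4)] = √(1.246×10^7) ≈ 3529.5.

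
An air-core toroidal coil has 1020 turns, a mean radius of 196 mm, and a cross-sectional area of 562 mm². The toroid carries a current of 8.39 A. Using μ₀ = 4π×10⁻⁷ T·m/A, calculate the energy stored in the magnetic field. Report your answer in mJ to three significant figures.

U ≈ 21.0 mJ

L = μ₀N²A/(2πR) = (4π×10⁻⁷)(1020)²(5.620×10^-4)/(2π×0.196) = 5.966×10^-4 H.
U = ½LI² = ½(5.966×10^-4)(8.39)² = 2.100×10^-2 J.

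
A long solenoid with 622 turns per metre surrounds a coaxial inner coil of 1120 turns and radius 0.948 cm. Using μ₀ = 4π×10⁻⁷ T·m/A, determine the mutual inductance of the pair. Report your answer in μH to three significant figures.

The outer solenoid produces a uniform field B₁ = μ₀n₁I₁ across the inner coil,
so the flux linkage is N₂Φ = N₂B₁A₂ = μ₀n₁N₂A₂·I₁, giving M = μ₀n₁N₂A₂.
A₂ = πr² = π(9.480×10^-3 m)² = 2.823×10^-4 m².
M = (4π×10⁻⁷)(622)(1120)(2.823×10^-4) = 2.472×10^-4 H.

M ≈ 247 μH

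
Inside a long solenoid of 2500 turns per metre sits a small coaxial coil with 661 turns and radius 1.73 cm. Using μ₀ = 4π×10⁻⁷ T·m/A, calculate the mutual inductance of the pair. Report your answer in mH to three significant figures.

The outer solenoid produces a uniform field B₁ = μ₀n₁I₁ across the inner coil,
so the flux linkage is N₂Φ = N₂B₁A₂ = μ₀n₁N₂A₂·I₁, giving M = μ₀n₁N₂A₂.
A₂ = πr² = π(1.730×10^-2 m)² = 9.402×10^-4 m².
M = (4π×10⁻⁷)(2500)(661)(9.402×10^-4) = 1.953×10^-3 H.

M ≈ 1.95 mH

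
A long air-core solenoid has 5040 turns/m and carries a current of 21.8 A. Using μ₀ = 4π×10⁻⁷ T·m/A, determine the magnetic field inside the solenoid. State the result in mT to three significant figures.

Inside a long solenoid, B = μ₀nI.
B = (4π×10⁻⁷)(5.040×10^3 m⁻¹)(21.8 A) = 0.1381 T.

B ≈ 138 mT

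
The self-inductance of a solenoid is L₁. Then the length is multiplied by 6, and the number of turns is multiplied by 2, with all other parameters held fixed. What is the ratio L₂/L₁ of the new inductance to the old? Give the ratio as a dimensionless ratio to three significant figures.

For a solenoid, L ∝ μᵣN²A/ℓ.
L₂/L₁ = (6)^-1 × (2)^2 = 0.667.

L₂/L₁ = 0.667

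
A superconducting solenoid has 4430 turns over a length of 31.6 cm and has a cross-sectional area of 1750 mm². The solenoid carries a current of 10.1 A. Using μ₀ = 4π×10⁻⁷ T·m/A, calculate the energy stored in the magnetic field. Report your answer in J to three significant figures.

U ≈ 6.97 J

A = 1750 mm² = 1.750×10^-3 m².
L = μ₀N²A/ℓ = (4π×10⁻⁷)(4430)²(1.750×10^-3)/(0.316) = 0.1366 H.
U = ½LI² = ½(0.1366)(10.1)² = 6.966 J.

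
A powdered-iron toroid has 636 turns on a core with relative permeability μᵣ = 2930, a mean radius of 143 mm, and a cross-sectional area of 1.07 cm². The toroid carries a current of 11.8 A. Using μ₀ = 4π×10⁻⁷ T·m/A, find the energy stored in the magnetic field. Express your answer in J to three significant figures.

L = μ₀μᵣN²A/(2πR) = (4π×10⁻⁷)(2930)(636)²(1.070×10^-4)/(2π×0.143) = 0.1774 H.
U = ½LI² = ½(0.1774)(11.8)² = 12.348 J.

U ≈ 12.3 J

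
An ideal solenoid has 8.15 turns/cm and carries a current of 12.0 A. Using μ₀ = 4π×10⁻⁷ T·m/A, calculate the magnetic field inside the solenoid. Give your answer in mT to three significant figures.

Inside a long solenoid, B = μ₀nI.
B = (4π×10⁻⁷)(815 m⁻¹)(12.0 A) = 1.229×10^-2 T.

B ≈ 12.3 mT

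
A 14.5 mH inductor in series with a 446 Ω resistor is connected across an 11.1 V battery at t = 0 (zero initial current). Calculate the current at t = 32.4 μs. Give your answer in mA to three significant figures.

τ = L/R = 1.450×10^-2/446 = 3.251×10^-5 s; final current I_∞ = ε/R = 11.1/446 = 2.489×10^-2 A.
I(t) = I_∞(1 − e^(−t/τ)) with t/τ = 0.997.
I = (2.489×10^-2)(1 − e^(−0.997)) = 1.570×10^-2 A.

I ≈ 15.7 mA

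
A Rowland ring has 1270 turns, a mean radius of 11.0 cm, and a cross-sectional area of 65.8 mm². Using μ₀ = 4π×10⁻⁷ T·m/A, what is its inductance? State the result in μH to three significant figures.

For a thin toroid, L = μ₀N²A/(2πR).
L = (4π×10⁻⁷)(1270)²(6.580×10^-5) / (2π×0.11 m) = 1.930×10^-4 H.

L ≈ 193 μH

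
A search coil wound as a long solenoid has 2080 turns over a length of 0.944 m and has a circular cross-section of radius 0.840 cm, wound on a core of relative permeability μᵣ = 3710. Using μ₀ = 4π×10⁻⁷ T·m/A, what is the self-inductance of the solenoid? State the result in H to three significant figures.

A = πr² = π(8.400×10^-3 m)² = 2.217×10^-4 m².
For a long solenoid, L = μ₀μᵣN²A/ℓ.
L = (4π×10⁻⁷)(3710)(2080)²(2.217×10^-4)/(0.944 m) = 4.736 H.

L ≈ 4.74 H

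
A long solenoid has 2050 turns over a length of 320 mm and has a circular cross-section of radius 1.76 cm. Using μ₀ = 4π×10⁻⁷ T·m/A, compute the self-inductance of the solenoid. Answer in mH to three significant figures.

A = πr² = π(1.760×10^-2 m)² = 9.731×10^-4 m².
For a long solenoid, L = μ₀N²A/ℓ.
L = (4π×10⁻⁷)(2050)²(9.731×10^-4)/(0.32 m) = 1.606×10^-2 H.

L ≈ 16.1 mH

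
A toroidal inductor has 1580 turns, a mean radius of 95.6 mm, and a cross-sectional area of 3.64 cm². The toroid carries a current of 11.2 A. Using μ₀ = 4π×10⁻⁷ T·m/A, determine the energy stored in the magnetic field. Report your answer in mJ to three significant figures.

U ≈ 119 mJ

L = μ₀N²A/(2πR) = (4π×10⁻⁷)(1580)²(3.640×10^-4)/(2π×9.560×10^-2) = 1.901×10^-3 H.
U = ½LI² = ½(1.901×10^-3)(11.2)² = 0.1192 J.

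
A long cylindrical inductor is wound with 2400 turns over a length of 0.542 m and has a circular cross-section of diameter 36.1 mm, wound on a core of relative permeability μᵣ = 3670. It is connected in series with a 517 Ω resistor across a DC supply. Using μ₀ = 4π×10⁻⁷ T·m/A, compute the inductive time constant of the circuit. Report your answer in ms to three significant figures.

τ ≈ 97.0 ms

A = π(d/2)² = π(1.805×10^-2 m)² = 1.024×10^-3 m².
L = μ₀μᵣN²A/ℓ = (4π×10⁻⁷)(3670)(2400)²(1.024×10^-3)/(0.542) = 50.17 H.
τ = L/R = (50.17)/(517) = 9.703×10^-2 s.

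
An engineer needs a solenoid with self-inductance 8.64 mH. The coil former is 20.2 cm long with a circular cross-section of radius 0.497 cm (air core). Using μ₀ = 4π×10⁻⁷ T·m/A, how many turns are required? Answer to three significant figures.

N ≈ 4230 turns

A = πr² = π(4.970×10^-3 m)² = 7.760×10^-5 m².
From L = μ₀N²A/ℓ, N = √(Lℓ / (μ₀A)).
N = √[(8.640×10^-3)(0.202) / ((4π×10⁻⁷)×7.760×10^-5)] = √(1.790×10^7) ≈ 4230.5.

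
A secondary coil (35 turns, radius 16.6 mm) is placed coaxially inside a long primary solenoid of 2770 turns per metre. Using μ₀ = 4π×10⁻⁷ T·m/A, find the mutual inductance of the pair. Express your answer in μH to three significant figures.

The outer solenoid produces a uniform field B₁ = μ₀n₁I₁ across the inner coil,
so the flux linkage is N₂Φ = N₂B₁A₂ = μ₀n₁N₂A₂·I₁, giving M = μ₀n₁N₂A₂.
A₂ = πr² = π(1.660×10^-2 m)² = 8.657×10^-4 m².
M = (4π×10⁻⁷)(2770)(35)(8.657×10^-4) = 1.0547×10^-4 H.

M ≈ 105 μH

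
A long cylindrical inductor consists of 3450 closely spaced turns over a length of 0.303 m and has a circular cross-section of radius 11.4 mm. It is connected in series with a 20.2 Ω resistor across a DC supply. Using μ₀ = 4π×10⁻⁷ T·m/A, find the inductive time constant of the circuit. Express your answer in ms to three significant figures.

τ ≈ 0.998 ms

A = πr² = π(1.140×10^-2 m)² = 4.083×10^-4 m².
L = μ₀N²A/ℓ = (4π×10⁻⁷)(3450)²(4.083×10^-4)/(0.303) = 2.015×10^-2 H.
τ = L/R = (2.015×10^-2)/(20.2) = 9.977×10^-4 s.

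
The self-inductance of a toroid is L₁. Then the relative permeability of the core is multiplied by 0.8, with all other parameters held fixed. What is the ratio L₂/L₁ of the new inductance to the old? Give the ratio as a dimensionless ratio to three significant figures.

L₂/L₁ = 0.800

For a toroid, L ∝ μᵣN²A/R.
L₂/L₁ = (0.8) = 0.800.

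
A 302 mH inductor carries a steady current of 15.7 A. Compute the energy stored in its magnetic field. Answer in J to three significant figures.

U ≈ 37.2 J

Stored magnetic energy: U = ½LI².
U = ½(0.302 H)(15.7 A)² = 37.22 J.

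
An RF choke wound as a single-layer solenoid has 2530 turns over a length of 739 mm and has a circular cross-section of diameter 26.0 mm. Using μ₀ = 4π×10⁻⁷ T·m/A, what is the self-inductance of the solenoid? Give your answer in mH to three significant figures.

L ≈ 5.78 mH

A = π(d/2)² = π(1.300×10^-2 m)² = 5.309×10^-4 m².
For a long solenoid, L = μ₀N²A/ℓ.
L = (4π×10⁻⁷)(2530)²(5.309×10^-4)/(0.739 m) = 5.779×10^-3 H.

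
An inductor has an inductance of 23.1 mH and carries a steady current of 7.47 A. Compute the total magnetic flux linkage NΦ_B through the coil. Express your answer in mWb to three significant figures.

From L = NΦ_B/I, the flux linkage is NΦ_B = LI.
NΦ_B = (2.310×10^-2 H)(7.47 A) = 0.1726 Wb.

NΦ_B ≈ 173 mWb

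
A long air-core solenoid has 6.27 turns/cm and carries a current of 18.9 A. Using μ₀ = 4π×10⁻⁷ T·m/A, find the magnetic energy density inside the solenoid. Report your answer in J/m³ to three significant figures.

B = μ₀nI = (4π×10⁻⁷)(627)(18.9) = 1.489×10^-2 T.
u = B²/(2μ₀) = (1.489×10^-2)²/(2×4π×10⁻⁷) = 88.23 J/m³.

u ≈ 88.2 J/m³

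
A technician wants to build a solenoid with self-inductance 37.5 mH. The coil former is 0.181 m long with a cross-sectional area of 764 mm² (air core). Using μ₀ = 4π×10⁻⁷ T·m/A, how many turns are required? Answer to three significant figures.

A = 764 mm² = 7.640×10^-4 m².
From L = μ₀N²A/ℓ, N = √(Lℓ / (μ₀A)).
N = √[(3.750×10^-2)(0.181) / ((4π×10⁻⁷)×7.640×10^-4)] = √(7.070×10^6) ≈ 2658.9.

N ≈ 2660 turns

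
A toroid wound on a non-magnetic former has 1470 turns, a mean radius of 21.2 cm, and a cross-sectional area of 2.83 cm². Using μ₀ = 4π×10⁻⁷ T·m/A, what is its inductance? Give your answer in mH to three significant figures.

For a thin toroid, L = μ₀N²A/(2πR).
L = (4π×10⁻⁷)(1470)²(2.830×10^-4) / (2π×0.212 m) = 5.769×10^-4 H.

L ≈ 0.577 mH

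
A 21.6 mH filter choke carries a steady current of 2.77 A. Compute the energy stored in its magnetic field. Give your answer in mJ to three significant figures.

Stored magnetic energy: U = ½LI².
U = ½(2.160×10^-2 H)(2.77 A)² = 8.287×10^-2 J.

U ≈ 82.9 mJ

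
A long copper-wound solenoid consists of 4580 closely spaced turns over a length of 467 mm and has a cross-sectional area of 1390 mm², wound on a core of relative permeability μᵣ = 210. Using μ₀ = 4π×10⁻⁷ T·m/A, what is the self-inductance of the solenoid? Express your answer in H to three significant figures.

A = 1390 mm² = 1.390×10^-3 m².
For a long solenoid, L = μ₀μᵣN²A/ℓ.
L = (4π×10⁻⁷)(210)(4580)²(1.390×10^-3)/(0.467 m) = 16.48 H.

L ≈ 16.5 H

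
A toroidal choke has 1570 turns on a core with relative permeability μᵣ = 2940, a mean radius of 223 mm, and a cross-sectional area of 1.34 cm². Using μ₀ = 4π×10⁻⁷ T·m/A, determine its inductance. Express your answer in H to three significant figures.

For a thin toroid, L = μ₀μᵣN²A/(2πR).
L = (4π×10⁻⁷)(2940)(1570)²(1.340×10^-4) / (2π×0.223 m) = 0.8709 H.

L ≈ 0.871 H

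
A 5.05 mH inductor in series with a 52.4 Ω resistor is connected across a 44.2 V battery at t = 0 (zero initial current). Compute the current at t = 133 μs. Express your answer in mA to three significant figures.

I ≈ 631 mA

τ = L/R = 5.050×10^-3/52.4 = 9.637×10^-5 s; final current I_∞ = ε/R = 44.2/52.4 = 0.8435 A.
I(t) = I_∞(1 − e^(−t/τ)) with t/τ = 1.380.
I = (0.8435)(1 − e^(−1.380)) = 0.6313 A.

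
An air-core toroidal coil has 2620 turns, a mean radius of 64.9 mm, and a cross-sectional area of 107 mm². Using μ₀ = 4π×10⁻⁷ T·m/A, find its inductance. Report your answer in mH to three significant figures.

L ≈ 2.26 mH

For a thin toroid, L = μ₀N²A/(2πR).
L = (4π×10⁻⁷)(2620)²(1.070×10^-4) / (2π×6.490×10^-2 m) = 2.263×10^-3 H.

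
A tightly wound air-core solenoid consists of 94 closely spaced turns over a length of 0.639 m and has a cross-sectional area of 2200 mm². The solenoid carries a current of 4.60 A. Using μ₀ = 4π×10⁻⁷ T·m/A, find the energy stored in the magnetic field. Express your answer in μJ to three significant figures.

A = 2200 mm² = 2.200×10^-3 m².
L = μ₀N²A/ℓ = (4π×10⁻⁷)(94)²(2.200×10^-3)/(0.639) = 3.823×10^-5 H.
U = ½LI² = ½(3.823×10^-5)(4.60)² = 4.0446×10^-4 J.

U ≈ 404 μJ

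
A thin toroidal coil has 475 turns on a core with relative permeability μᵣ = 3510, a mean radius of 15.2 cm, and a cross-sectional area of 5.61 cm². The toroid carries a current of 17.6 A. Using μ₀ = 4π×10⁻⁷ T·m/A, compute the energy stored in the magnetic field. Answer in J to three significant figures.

L = μ₀μᵣN²A/(2πR) = (4π×10⁻⁷)(3510)(475)²(5.610×10^-4)/(2π×0.152) = 0.5846 H.
U = ½LI² = ½(0.5846)(17.6)² = 90.54 J.

U ≈ 90.5 J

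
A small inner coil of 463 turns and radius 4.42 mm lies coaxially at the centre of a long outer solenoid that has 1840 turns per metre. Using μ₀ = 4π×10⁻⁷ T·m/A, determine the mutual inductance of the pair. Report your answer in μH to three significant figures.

The outer solenoid produces a uniform field B₁ = μ₀n₁I₁ across the inner coil,
so the flux linkage is N₂Φ = N₂B₁A₂ = μ₀n₁N₂A₂·I₁, giving M = μ₀n₁N₂A₂.
A₂ = πr² = π(4.420×10^-3 m)² = 6.138×10^-5 m².
M = (4π×10⁻⁷)(1840)(463)(6.138×10^-5) = 6.571×10^-5 H.

M ≈ 65.7 μH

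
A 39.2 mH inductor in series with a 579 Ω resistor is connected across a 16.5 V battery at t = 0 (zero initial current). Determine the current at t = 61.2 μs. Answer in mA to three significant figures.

τ = L/R = 3.920×10^-2/579 = 6.770×10^-5 s; final current I_∞ = ε/R = 16.5/579 = 2.850×10^-2 A.
I(t) = I_∞(1 − e^(−t/τ)) with t/τ = 0.904.
I = (2.850×10^-2)(1 − e^(−0.904)) = 1.696×10^-2 A.

I ≈ 17.0 mA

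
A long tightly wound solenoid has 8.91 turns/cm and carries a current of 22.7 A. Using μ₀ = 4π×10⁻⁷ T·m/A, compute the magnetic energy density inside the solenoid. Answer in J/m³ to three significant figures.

u ≈ 257 J/m³

B = μ₀nI = (4π×10⁻⁷)(891)(22.7) = 2.542×10^-2 T.
u = B²/(2μ₀) = (2.542×10^-2)²/(2×4π×10⁻⁷) = 257 J/m³.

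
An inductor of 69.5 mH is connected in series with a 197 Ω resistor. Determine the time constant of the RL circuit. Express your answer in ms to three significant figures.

τ ≈ 0.353 ms

τ = L/R = (6.950×10^-2 H)/(197 Ω) = 3.528×10^-4 s.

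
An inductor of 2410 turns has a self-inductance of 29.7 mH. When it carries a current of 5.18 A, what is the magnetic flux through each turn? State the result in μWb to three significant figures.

From L = NΦ_B/I, the flux per turn is Φ_B = LI/N.
Φ_B = (2.970×10^-2 H)(5.18 A)/2410 = 6.384×10^-5 Wb.

Φ_B ≈ 63.8 μWb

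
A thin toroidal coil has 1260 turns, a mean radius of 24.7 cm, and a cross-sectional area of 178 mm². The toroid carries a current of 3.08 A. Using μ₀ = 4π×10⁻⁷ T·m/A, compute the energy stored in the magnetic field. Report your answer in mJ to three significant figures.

L = μ₀N²A/(2πR) = (4π×10⁻⁷)(1260)²(1.780×10^-4)/(2π×0.247) = 2.288×10^-4 H.
U = ½LI² = ½(2.288×10^-4)(3.08)² = 1.085×10^-3 J.

U ≈ 1.09 mJ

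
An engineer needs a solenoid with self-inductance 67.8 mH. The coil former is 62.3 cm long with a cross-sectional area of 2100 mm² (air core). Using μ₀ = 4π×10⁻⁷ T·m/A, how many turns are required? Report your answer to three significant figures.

N ≈ 4000 turns

A = 2100 mm² = 2.100×10^-3 m².
From L = μ₀N²A/ℓ, N = √(Lℓ / (μ₀A)).
N = √[(6.780×10^-2)(0.623) / ((4π×10⁻⁷)×2.100×10^-3)] = √(1.601×10^7) ≈ 4000.8.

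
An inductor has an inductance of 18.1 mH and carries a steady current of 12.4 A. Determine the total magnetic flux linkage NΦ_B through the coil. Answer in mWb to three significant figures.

From L = NΦ_B/I, the flux linkage is NΦ_B = LI.
NΦ_B = (1.810×10^-2 H)(12.4 A) = 0.2244 Wb.

NΦ_B ≈ 224 mWb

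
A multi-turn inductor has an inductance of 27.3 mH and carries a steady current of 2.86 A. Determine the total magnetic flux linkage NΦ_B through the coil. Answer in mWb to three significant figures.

NΦ_B ≈ 78.1 mWb

From L = NΦ_B/I, the flux linkage is NΦ_B = LI.
NΦ_B = (2.730×10^-2 H)(2.86 A) = 7.808×10^-2 Wb.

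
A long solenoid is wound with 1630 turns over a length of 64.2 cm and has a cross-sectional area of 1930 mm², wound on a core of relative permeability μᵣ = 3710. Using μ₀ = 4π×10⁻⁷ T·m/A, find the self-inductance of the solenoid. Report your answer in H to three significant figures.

A = 1930 mm² = 1.930×10^-3 m².
For a long solenoid, L = μ₀μᵣN²A/ℓ.
L = (4π×10⁻⁷)(3710)(1630)²(1.930×10^-3)/(0.642 m) = 37.24 H.

L ≈ 37.2 H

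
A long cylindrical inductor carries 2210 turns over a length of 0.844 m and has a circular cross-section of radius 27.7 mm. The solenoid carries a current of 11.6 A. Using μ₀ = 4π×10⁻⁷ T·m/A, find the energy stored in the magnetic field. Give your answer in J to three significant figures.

U ≈ 1.18 J

A = πr² = π(2.770×10^-2 m)² = 2.411×10^-3 m².
L = μ₀N²A/ℓ = (4π×10⁻⁷)(2210)²(2.411×10^-3)/(0.844) = 1.753×10^-2 H.
U = ½LI² = ½(1.753×10^-2)(11.6)² = 1.179 J.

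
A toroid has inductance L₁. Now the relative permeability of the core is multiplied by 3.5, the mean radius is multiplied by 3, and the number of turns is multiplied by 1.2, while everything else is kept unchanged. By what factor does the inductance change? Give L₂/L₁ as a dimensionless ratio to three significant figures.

For a toroid, L ∝ μᵣN²A/R.
L₂/L₁ = (3.5) × (3)^-1 × (1.2)^2 = 1.68.

L₂/L₁ = 1.68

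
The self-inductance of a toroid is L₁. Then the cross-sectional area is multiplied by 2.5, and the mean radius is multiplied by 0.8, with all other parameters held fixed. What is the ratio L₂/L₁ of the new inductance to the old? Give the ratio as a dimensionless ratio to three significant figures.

L₂/L₁ = 3.13

For a toroid, L ∝ μᵣN²A/R.
L₂/L₁ = (2.5) × (0.8)^-1 = 3.13.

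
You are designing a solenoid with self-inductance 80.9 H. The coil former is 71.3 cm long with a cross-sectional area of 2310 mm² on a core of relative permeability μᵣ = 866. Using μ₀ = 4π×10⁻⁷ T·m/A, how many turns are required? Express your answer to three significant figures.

A = 2310 mm² = 2.310×10^-3 m².
From L = μ₀μᵣN²A/ℓ, N = √(Lℓ / (μ₀μᵣA)).
N = √[(80.9)(0.713) / ((4π×10⁻⁷)(866)×2.310×10^-3)] = √(2.2946×10^7) ≈ 4790.2.

N ≈ 4790 turns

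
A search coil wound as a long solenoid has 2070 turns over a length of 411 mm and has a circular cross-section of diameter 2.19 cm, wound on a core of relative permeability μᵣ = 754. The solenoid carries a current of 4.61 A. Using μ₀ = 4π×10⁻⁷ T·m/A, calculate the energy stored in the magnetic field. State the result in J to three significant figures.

A = π(d/2)² = π(1.095×10^-2 m)² = 3.767×10^-4 m².
L = μ₀μᵣN²A/ℓ = (4π×10⁻⁷)(754)(2070)²(3.767×10^-4)/(0.411) = 3.721 H.
U = ½LI² = ½(3.721)(4.61)² = 39.54 J.

U ≈ 39.5 J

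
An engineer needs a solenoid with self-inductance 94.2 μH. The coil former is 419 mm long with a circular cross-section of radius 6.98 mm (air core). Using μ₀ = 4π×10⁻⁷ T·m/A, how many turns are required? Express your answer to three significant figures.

A = πr² = π(6.980×10^-3 m)² = 1.531×10^-4 m².
From L = μ₀N²A/ℓ, N = √(Lℓ / (μ₀A)).
N = √[(9.420×10^-5)(0.419) / ((4π×10⁻⁷)×1.531×10^-4)] = √(2.052×10^5) ≈ 453.0.

N ≈ 453 turns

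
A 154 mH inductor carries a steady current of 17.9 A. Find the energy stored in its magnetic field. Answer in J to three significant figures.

U ≈ 24.7 J

Stored magnetic energy: U = ½LI².
U = ½(0.154 H)(17.9 A)² = 24.67 J.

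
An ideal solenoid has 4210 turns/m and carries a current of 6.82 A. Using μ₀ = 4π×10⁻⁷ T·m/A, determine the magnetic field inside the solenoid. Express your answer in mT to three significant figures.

B ≈ 36.1 mT

Inside a long solenoid, B = μ₀nI.
B = (4π×10⁻⁷)(4.210×10^3 m⁻¹)(6.82 A) = 3.608×10^-2 T.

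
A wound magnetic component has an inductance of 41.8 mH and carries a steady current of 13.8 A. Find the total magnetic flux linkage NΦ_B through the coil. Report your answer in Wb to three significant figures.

NΦ_B ≈ 0.577 Wb

From L = NΦ_B/I, the flux linkage is NΦ_B = LI.
NΦ_B = (4.180×10^-2 H)(13.8 A) = 0.5768 Wb.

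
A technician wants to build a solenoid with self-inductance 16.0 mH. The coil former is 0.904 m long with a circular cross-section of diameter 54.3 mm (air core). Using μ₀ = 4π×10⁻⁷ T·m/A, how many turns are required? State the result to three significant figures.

N ≈ 2230 turns

A = π(d/2)² = π(2.715×10^-2 m)² = 2.316×10^-3 m².
From L = μ₀N²A/ℓ, N = √(Lℓ / (μ₀A)).
N = √[(1.600×10^-2)(0.904) / ((4π×10⁻⁷)×2.316×10^-3)] = √(4.970×10^6) ≈ 2229.4.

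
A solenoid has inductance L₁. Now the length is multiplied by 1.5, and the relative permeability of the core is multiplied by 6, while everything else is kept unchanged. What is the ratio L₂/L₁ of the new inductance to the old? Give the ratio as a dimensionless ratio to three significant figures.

For a solenoid, L ∝ μᵣN²A/ℓ.
L₂/L₁ = (1.5)^-1 × (6) = 4.00.

L₂/L₁ = 4.00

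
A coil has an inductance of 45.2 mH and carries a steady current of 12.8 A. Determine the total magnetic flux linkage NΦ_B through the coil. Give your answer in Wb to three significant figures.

From L = NΦ_B/I, the flux linkage is NΦ_B = LI.
NΦ_B = (4.520×10^-2 H)(12.8 A) = 0.5786 Wb.

NΦ_B ≈ 0.579 Wb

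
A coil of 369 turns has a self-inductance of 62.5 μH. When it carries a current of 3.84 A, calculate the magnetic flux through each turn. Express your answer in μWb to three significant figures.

Φ_B ≈ 0.650 μWb

From L = NΦ_B/I, the flux per turn is Φ_B = LI/N.
Φ_B = (6.250×10^-5 H)(3.84 A)/369 = 6.504×10^-7 Wb.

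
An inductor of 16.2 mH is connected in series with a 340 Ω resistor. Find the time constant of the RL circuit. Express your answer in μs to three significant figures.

τ = L/R = (1.620×10^-2 H)/(340 Ω) = 4.7647×10^-5 s.

τ ≈ 47.6 μs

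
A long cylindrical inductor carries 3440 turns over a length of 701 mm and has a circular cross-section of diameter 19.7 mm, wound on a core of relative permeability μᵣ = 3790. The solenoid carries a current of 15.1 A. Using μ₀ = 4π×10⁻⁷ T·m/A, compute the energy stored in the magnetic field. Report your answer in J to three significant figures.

A = π(d/2)² = π(9.850×10^-3 m)² = 3.048×10^-4 m².
L = μ₀μᵣN²A/ℓ = (4π×10⁻⁷)(3790)(3440)²(3.048×10^-4)/(0.701) = 24.51 H.
U = ½LI² = ½(24.51)(15.1)² = 2.794×10^3 J.

U ≈ 2790 J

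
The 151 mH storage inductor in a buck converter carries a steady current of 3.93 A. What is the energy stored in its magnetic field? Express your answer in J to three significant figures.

Stored magnetic energy: U = ½LI².
U = ½(0.151 H)(3.93 A)² = 1.166 J.

U ≈ 1.17 J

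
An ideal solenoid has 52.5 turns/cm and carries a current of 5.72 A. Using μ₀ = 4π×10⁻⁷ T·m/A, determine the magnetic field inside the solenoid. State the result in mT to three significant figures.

Inside a long solenoid, B = μ₀nI.
B = (4π×10⁻⁷)(5.250×10^3 m⁻¹)(5.72 A) = 3.774×10^-2 T.

B ≈ 37.7 mT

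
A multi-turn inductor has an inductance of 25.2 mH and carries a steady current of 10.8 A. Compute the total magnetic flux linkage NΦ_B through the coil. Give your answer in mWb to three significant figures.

NΦ_B ≈ 272 mWb

From L = NΦ_B/I, the flux linkage is NΦ_B = LI.
NΦ_B = (2.520×10^-2 H)(10.8 A) = 0.2722 Wb.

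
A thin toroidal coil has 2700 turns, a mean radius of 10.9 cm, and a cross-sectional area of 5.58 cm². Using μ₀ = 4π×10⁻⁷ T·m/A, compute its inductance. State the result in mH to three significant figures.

For a thin toroid, L = μ₀N²A/(2πR).
L = (4π×10⁻⁷)(2700)²(5.580×10^-4) / (2π×0.109 m) = 7.464×10^-3 H.

L ≈ 7.46 mH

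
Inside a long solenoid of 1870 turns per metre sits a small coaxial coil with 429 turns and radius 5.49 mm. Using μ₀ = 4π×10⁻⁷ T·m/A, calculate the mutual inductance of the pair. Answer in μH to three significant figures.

M ≈ 95.5 μH

The outer solenoid produces a uniform field B₁ = μ₀n₁I₁ across the inner coil,
so the flux linkage is N₂Φ = N₂B₁A₂ = μ₀n₁N₂A₂·I₁, giving M = μ₀n₁N₂A₂.
A₂ = πr² = π(5.490×10^-3 m)² = 9.469×10^-5 m².
M = (4π×10⁻⁷)(1870)(429)(9.469×10^-5) = 9.546×10^-5 H.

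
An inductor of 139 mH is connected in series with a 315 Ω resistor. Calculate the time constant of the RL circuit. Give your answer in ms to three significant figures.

τ ≈ 0.441 ms

τ = L/R = (0.139 H)/(315 Ω) = 4.413×10^-4 s.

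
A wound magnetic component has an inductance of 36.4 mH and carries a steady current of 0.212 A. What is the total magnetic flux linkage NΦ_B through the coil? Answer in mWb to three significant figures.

NΦ_B ≈ 7.72 mWb

From L = NΦ_B/I, the flux linkage is NΦ_B = LI.
NΦ_B = (3.640×10^-2 H)(0.212 A) = 7.717×10^-3 Wb.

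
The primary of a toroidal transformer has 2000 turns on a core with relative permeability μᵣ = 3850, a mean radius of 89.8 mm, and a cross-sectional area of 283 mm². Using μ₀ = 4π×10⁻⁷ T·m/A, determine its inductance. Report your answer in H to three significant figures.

L ≈ 9.71 H

For a thin toroid, L = μ₀μᵣN²A/(2πR).
L = (4π×10⁻⁷)(3850)(2000)²(2.830×10^-4) / (2π×8.980×10^-2 m) = 9.706 H.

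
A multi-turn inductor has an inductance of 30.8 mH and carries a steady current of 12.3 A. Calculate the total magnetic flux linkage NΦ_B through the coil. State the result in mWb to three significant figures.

From L = NΦ_B/I, the flux linkage is NΦ_B = LI.
NΦ_B = (3.080×10^-2 H)(12.3 A) = 0.3788 Wb.

NΦ_B ≈ 379 mWb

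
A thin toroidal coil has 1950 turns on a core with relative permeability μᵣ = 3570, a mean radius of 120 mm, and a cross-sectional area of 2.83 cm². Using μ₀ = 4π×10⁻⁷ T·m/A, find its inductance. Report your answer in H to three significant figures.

For a thin toroid, L = μ₀μᵣN²A/(2πR).
L = (4π×10⁻⁷)(3570)(1950)²(2.830×10^-4) / (2π×0.12 m) = 6.403 H.

L ≈ 6.40 H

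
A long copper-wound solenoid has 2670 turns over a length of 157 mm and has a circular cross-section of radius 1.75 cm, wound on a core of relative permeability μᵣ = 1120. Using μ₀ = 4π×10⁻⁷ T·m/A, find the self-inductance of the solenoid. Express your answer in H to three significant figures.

L ≈ 61.5 H

A = πr² = π(1.750×10^-2 m)² = 9.621×10^-4 m².
For a long solenoid, L = μ₀μᵣN²A/ℓ.
L = (4π×10⁻⁷)(1120)(2670)²(9.621×10^-4)/(0.157 m) = 61.49 H.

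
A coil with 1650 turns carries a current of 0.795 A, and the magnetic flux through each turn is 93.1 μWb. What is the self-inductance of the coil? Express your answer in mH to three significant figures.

Self-inductance is defined by L = NΦ_B/I (flux linkage over current).
L = (1650)(9.310×10^-5 Wb)/(0.795 A) = 0.1932 H.

L ≈ 193 mH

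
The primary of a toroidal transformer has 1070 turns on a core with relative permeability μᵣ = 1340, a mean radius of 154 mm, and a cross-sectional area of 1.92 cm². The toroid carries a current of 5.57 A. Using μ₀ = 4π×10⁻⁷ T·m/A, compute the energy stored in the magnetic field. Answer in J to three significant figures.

U ≈ 5.93 J

L = μ₀μᵣN²A/(2πR) = (4π×10⁻⁷)(1340)(1070)²(1.920×10^-4)/(2π×0.154) = 0.3825 H.
U = ½LI² = ½(0.3825)(5.57)² = 5.934 J.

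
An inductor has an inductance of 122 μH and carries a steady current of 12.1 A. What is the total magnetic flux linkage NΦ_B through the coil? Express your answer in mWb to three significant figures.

From L = NΦ_B/I, the flux linkage is NΦ_B = LI.
NΦ_B = (1.220×10^-4 H)(12.1 A) = 1.476×10^-3 Wb.

NΦ_B ≈ 1.48 mWb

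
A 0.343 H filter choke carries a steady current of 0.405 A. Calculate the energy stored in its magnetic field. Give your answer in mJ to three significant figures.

U ≈ 28.1 mJ

Stored magnetic energy: U = ½LI².
U = ½(0.343 H)(0.405 A)² = 2.813×10^-2 J.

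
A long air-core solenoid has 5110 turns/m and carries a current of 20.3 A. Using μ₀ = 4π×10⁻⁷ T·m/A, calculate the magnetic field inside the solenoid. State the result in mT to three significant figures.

Inside a long solenoid, B = μ₀nI.
B = (4π×10⁻⁷)(5.110×10^3 m⁻¹)(20.3 A) = 0.1304 T.

B ≈ 130 mT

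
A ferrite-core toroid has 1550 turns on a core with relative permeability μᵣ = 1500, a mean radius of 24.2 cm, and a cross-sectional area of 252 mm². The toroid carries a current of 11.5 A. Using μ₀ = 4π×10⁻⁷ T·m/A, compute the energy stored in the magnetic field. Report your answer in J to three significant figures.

L = μ₀μᵣN²A/(2πR) = (4π×10⁻⁷)(1500)(1550)²(2.520×10^-4)/(2π×0.242) = 0.7505 H.
U = ½LI² = ½(0.7505)(11.5)² = 49.63 J.

U ≈ 49.6 J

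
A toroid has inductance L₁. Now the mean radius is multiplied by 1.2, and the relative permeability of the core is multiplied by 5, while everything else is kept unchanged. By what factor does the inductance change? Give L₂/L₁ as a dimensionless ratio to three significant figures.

L₂/L₁ = 4.17

For a toroid, L ∝ μᵣN²A/R.
L₂/L₁ = (1.2)^-1 × (5) = 4.17.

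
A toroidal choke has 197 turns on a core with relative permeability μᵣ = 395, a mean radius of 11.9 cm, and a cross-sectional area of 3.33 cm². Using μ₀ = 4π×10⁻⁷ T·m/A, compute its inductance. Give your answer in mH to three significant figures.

L ≈ 8.58 mH

For a thin toroid, L = μ₀μᵣN²A/(2πR).
L = (4π×10⁻⁷)(395)(197)²(3.330×10^-4) / (2π×0.119 m) = 8.579×10^-3 H.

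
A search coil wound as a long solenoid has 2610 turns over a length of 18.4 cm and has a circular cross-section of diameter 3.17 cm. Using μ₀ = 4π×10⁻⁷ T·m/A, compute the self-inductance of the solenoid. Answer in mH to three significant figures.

L ≈ 36.7 mH

A = π(d/2)² = π(1.585×10^-2 m)² = 7.892×10^-4 m².
For a long solenoid, L = μ₀N²A/ℓ.
L = (4π×10⁻⁷)(2610)²(7.892×10^-4)/(0.184 m) = 3.672×10^-2 H.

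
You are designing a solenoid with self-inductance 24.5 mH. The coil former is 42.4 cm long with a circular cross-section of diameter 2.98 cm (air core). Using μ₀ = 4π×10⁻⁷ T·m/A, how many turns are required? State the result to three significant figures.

A = π(d/2)² = π(1.490×10^-2 m)² = 6.9746×10^-4 m².
From L = μ₀N²A/ℓ, N = √(Lℓ / (μ₀A)).
N = √[(2.450×10^-2)(0.424) / ((4π×10⁻⁷)×6.9746×10^-4)] = √(1.185×10^7) ≈ 3442.7.

N ≈ 3440 turns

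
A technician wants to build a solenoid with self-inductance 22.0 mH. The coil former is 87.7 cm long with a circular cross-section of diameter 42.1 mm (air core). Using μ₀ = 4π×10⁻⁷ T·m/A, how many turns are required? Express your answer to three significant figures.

A = π(d/2)² = π(2.105×10^-2 m)² = 1.392×10^-3 m².
From L = μ₀N²A/ℓ, N = √(Lℓ / (μ₀A)).
N = √[(2.200×10^-2)(0.877) / ((4π×10⁻⁷)×1.392×10^-3)] = √(1.103×10^7) ≈ 3321.1.

N ≈ 3320 turns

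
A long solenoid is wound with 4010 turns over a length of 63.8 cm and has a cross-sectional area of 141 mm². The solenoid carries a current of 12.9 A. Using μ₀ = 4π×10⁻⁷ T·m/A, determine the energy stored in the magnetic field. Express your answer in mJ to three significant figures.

A = 141 mm² = 1.410×10^-4 m².
L = μ₀N²A/ℓ = (4π×10⁻⁷)(4010)²(1.410×10^-4)/(0.638) = 4.466×10^-3 H.
U = ½LI² = ½(4.466×10^-3)(12.9)² = 0.3716 J.

U ≈ 372 mJ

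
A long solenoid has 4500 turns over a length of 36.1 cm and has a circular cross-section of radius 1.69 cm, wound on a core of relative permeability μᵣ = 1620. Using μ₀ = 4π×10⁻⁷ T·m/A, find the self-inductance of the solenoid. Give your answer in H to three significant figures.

A = πr² = π(1.690×10^-2 m)² = 8.973×10^-4 m².
For a long solenoid, L = μ₀μᵣN²A/ℓ.
L = (4π×10⁻⁷)(1620)(4500)²(8.973×10^-4)/(0.361 m) = 102.46 H.

L ≈ 102 H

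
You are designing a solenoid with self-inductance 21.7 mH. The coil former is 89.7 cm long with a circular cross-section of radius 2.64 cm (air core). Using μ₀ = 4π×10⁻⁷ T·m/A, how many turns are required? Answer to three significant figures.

A = πr² = π(2.640×10^-2 m)² = 2.190×10^-3 m².
From L = μ₀N²A/ℓ, N = √(Lℓ / (μ₀A)).
N = √[(2.170×10^-2)(0.897) / ((4π×10⁻⁷)×2.190×10^-3)] = √(7.074×10^6) ≈ 2659.8.

N ≈ 2660 turns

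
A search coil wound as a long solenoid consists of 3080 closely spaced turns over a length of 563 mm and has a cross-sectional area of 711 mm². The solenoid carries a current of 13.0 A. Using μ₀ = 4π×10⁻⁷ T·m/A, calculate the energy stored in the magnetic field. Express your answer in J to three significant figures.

A = 711 mm² = 7.110×10^-4 m².
L = μ₀N²A/ℓ = (4π×10⁻⁷)(3080)²(7.110×10^-4)/(0.563) = 1.505×10^-2 H.
U = ½LI² = ½(1.505×10^-2)(13.0)² = 1.272 J.

U ≈ 1.27 J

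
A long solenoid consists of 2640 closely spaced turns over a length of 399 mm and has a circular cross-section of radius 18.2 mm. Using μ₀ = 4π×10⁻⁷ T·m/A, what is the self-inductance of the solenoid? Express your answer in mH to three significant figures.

L ≈ 22.8 mH

A = πr² = π(1.820×10^-2 m)² = 1.041×10^-3 m².
For a long solenoid, L = μ₀N²A/ℓ.
L = (4π×10⁻⁷)(2640)²(1.041×10^-3)/(0.399 m) = 2.284×10^-2 H.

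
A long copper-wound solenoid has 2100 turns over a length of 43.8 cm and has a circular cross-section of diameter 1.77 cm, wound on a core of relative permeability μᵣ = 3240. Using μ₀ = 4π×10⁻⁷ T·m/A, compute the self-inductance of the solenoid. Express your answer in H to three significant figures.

L ≈ 10.1 H

A = π(d/2)² = π(8.850×10^-3 m)² = 2.461×10^-4 m².
For a long solenoid, L = μ₀μᵣN²A/ℓ.
L = (4π×10⁻⁷)(3240)(2100)²(2.461×10^-4)/(0.438 m) = 10.09 H.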